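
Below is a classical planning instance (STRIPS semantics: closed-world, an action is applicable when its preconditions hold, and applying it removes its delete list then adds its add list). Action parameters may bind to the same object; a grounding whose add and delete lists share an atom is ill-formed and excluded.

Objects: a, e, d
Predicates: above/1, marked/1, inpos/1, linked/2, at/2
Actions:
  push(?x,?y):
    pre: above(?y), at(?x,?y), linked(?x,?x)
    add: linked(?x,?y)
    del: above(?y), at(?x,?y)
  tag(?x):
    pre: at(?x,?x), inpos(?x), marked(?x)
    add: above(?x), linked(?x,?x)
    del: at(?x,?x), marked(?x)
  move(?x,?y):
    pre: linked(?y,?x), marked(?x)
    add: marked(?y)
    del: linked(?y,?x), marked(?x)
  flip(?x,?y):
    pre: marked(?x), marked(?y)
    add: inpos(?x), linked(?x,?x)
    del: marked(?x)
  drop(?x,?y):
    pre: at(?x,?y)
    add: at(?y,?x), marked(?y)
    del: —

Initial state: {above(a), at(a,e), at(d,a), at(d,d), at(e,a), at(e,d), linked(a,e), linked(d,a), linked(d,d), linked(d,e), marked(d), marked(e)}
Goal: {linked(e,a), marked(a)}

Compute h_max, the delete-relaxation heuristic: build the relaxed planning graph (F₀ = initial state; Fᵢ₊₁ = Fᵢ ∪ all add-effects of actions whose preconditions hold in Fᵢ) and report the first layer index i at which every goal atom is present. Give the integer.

2

F0 = init (12 atoms)
F1 = F0 ∪ {at(a,d), at(d,e), inpos(d), inpos(e), linked(e,e), marked(a)}  (18 atoms)
F2 = F1 ∪ {above(d), inpos(a), linked(a,a), linked(e,a)}  (22 atoms)
goal ⊆ F2  ⇒  h_max = 2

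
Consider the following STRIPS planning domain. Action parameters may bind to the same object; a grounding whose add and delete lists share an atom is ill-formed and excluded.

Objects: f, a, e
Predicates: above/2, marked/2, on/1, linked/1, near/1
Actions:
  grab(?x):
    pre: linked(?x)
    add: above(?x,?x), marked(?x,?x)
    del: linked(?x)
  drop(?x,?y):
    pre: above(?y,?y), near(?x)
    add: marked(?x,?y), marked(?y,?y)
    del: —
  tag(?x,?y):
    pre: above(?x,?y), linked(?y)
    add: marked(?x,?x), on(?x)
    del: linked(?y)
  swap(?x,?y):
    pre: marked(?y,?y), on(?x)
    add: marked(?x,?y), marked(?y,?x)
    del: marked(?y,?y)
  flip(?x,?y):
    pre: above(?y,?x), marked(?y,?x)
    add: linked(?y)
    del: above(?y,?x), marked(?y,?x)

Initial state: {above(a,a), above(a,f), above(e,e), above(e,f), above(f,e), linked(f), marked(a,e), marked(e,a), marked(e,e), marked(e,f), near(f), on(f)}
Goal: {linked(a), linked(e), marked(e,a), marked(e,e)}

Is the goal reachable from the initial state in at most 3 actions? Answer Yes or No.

1. drop(f,a)  →  {above(a,a), above(a,f), above(e,e), above(e,f), above(f,e), linked(f), marked(a,a), marked(a,e), marked(e,a), marked(e,e), marked(e,f), marked(f,a), near(f), on(f)}
2. flip(f,e)  →  {above(a,a), above(a,f), above(e,e), above(f,e), linked(e), linked(f), marked(a,a), marked(a,e), marked(e,a), marked(e,e), marked(f,a), near(f), on(f)}
3. flip(a,a)  →  {above(a,f), above(e,e), above(f,e), linked(a), linked(e), linked(f), marked(a,e), marked(e,a), marked(e,e), marked(f,a), near(f), on(f)}
optimal plan length = 3; 3 ≤ 3

Yes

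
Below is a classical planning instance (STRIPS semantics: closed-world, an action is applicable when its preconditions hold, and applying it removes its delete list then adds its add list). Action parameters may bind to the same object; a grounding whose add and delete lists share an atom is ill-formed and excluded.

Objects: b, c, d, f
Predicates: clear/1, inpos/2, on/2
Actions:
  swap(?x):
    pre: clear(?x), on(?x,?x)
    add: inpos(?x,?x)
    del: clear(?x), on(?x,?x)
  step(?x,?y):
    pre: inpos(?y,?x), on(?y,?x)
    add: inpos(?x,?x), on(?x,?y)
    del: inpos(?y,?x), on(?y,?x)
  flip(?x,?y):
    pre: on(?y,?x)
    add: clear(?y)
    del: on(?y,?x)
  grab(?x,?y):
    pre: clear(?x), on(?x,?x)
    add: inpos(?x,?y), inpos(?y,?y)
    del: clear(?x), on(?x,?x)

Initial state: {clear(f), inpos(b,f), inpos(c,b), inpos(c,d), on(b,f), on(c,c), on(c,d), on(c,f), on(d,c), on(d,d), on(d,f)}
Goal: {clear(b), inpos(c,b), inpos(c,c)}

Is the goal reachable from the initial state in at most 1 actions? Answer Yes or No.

1. flip(c,d)  →  {clear(d), clear(f), inpos(b,f), inpos(c,b), inpos(c,d), on(b,f), on(c,c), on(c,d), on(c,f), on(d,d), on(d,f)}
2. flip(f,b)  →  {clear(b), clear(d), clear(f), inpos(b,f), inpos(c,b), inpos(c,d), on(c,c), on(c,d), on(c,f), on(d,d), on(d,f)}
3. grab(d,c)  →  {clear(b), clear(f), inpos(b,f), inpos(c,b), inpos(c,c), inpos(c,d), inpos(d,c), on(c,c), on(c,d), on(c,f), on(d,f)}
optimal plan length = 3; 3 > 1

No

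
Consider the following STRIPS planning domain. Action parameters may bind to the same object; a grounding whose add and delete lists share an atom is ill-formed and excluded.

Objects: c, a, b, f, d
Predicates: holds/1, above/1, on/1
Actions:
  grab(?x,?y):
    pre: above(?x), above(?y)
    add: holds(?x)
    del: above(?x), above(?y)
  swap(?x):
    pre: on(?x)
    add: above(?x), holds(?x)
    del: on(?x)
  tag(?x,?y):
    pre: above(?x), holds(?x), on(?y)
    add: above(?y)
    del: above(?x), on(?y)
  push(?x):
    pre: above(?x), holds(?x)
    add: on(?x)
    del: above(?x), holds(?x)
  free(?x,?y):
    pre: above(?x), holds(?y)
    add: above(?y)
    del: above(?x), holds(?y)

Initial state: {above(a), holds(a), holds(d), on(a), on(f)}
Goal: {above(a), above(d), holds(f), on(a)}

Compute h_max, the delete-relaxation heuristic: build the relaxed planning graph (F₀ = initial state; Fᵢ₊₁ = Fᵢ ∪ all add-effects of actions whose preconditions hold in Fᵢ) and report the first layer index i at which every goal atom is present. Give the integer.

F0 = init (5 atoms)
F1 = F0 ∪ {above(d), above(f), holds(f)}  (8 atoms)
goal ⊆ F1  ⇒  h_max = 1

1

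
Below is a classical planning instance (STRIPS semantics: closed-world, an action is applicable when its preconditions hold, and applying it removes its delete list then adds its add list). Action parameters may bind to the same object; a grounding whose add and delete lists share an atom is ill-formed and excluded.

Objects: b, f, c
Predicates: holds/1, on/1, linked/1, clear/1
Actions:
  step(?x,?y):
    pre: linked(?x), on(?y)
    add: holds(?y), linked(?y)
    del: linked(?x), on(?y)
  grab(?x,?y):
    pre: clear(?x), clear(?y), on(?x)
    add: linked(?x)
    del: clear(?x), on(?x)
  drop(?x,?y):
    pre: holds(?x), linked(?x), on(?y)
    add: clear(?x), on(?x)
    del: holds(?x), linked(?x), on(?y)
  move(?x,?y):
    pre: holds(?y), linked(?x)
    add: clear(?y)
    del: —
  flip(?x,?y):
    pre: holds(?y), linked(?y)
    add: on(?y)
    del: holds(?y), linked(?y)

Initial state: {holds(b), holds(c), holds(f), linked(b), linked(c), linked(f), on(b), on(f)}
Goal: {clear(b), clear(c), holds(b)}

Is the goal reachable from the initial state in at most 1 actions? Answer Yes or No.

1. drop(c,b)  →  {clear(c), holds(b), holds(f), linked(b), linked(f), on(c), on(f)}
2. move(b,b)  →  {clear(b), clear(c), holds(b), holds(f), linked(b), linked(f), on(c), on(f)}
optimal plan length = 2; 2 > 1

No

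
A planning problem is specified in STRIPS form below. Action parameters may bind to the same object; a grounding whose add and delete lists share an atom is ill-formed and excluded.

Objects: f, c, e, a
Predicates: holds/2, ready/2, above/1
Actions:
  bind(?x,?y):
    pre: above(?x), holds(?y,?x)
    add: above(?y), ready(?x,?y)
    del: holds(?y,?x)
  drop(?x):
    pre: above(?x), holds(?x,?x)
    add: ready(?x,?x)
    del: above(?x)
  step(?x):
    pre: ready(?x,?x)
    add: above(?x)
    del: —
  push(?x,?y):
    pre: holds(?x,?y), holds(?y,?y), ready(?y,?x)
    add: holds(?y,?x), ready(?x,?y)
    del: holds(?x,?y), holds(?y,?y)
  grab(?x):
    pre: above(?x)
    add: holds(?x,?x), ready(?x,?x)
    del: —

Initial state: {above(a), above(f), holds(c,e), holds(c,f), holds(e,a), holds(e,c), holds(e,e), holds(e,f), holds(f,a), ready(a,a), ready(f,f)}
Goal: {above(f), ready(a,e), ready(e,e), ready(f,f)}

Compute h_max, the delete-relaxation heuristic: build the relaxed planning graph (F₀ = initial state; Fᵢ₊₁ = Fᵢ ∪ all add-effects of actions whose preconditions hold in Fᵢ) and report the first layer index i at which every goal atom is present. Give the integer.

2

F0 = init (11 atoms)
F1 = F0 ∪ {above(c), above(e), holds(a,a), holds(f,f), ready(a,e), ready(a,f), ready(f,c), ready(f,e)}  (19 atoms)
F2 = F1 ∪ {holds(a,e), holds(a,f), holds(c,c), holds(f,c), holds(f,e), ready(c,c), ready(c,e), ready(c,f), ready(e,a), ready(e,c), ready(e,e), ready(e,f), ready(f,a)}  (32 atoms)
goal ⊆ F2  ⇒  h_max = 2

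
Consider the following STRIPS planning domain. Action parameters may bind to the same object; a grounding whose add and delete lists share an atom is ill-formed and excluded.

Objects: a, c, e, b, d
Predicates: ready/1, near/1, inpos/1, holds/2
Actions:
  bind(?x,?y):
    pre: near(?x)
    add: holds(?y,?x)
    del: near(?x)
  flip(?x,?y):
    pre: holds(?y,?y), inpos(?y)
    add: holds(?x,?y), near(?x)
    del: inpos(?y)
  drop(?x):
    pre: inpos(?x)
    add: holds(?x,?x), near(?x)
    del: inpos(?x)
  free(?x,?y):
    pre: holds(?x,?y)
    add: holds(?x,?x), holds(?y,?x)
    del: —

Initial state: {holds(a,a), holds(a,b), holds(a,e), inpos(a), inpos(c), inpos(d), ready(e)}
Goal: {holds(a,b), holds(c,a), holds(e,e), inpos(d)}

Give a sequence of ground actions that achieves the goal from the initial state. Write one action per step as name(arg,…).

flip(c,a); bind(c,e); free(e,c)

1. flip(c,a)  →  {holds(a,a), holds(a,b), holds(a,e), holds(c,a), inpos(c), inpos(d), near(c), ready(e)}
2. bind(c,e)  →  {holds(a,a), holds(a,b), holds(a,e), holds(c,a), holds(e,c), inpos(c), inpos(d), ready(e)}
3. free(e,c)  →  {holds(a,a), holds(a,b), holds(a,e), holds(c,a), holds(c,e), holds(e,c), holds(e,e), inpos(c), inpos(d), ready(e)}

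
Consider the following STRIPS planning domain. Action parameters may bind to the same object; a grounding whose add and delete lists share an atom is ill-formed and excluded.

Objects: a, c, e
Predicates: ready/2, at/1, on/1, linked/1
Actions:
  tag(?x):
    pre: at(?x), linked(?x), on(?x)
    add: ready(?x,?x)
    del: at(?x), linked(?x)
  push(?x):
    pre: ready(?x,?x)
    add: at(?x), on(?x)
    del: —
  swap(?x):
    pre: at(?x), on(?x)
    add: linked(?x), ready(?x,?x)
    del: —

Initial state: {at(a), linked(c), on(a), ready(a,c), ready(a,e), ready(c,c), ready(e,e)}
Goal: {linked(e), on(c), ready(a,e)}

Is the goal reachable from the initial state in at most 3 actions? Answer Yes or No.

Yes

1. push(c)  →  {at(a), at(c), linked(c), on(a), on(c), ready(a,c), ready(a,e), ready(c,c), ready(e,e)}
2. push(e)  →  {at(a), at(c), at(e), linked(c), on(a), on(c), on(e), ready(a,c), ready(a,e), ready(c,c), ready(e,e)}
3. swap(e)  →  {at(a), at(c), at(e), linked(c), linked(e), on(a), on(c), on(e), ready(a,c), ready(a,e), ready(c,c), ready(e,e)}
optimal plan length = 3; 3 ≤ 3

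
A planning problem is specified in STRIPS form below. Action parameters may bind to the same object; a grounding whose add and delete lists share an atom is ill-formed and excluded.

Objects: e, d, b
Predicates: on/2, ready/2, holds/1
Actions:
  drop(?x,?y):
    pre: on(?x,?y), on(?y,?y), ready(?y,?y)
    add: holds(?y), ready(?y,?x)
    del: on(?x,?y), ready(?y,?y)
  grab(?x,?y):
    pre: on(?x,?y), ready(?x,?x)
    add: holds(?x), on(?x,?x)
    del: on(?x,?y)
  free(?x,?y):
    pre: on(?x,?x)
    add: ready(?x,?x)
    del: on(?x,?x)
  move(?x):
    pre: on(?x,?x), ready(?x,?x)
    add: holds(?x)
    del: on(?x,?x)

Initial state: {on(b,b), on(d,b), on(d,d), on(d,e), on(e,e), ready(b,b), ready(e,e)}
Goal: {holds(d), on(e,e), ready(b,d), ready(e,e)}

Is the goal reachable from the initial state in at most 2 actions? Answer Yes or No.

No

1. drop(d,b)  →  {holds(b), on(b,b), on(d,d), on(d,e), on(e,e), ready(b,d), ready(e,e)}
2. free(d,e)  →  {holds(b), on(b,b), on(d,e), on(e,e), ready(b,d), ready(d,d), ready(e,e)}
3. grab(d,e)  →  {holds(b), holds(d), on(b,b), on(d,d), on(e,e), ready(b,d), ready(d,d), ready(e,e)}
optimal plan length = 3; 3 > 2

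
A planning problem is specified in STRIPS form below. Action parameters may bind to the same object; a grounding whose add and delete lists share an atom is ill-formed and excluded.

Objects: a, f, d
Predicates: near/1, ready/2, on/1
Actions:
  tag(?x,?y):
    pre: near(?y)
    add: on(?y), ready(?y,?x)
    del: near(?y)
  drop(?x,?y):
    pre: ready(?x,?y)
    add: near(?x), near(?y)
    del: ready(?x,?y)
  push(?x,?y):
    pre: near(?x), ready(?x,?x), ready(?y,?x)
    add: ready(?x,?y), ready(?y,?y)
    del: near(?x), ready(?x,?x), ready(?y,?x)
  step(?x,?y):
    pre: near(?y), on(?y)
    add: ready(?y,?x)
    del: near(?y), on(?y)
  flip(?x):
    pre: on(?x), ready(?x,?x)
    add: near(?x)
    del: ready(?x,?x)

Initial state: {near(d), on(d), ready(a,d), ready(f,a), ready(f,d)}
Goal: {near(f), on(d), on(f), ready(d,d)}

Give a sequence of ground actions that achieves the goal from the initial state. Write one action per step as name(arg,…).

tag(d,d); drop(f,a); tag(a,f); drop(f,a)

1. tag(d,d)  →  {on(d), ready(a,d), ready(d,d), ready(f,a), ready(f,d)}
2. drop(f,a)  →  {near(a), near(f), on(d), ready(a,d), ready(d,d), ready(f,d)}
3. tag(a,f)  →  {near(a), on(d), on(f), ready(a,d), ready(d,d), ready(f,a), ready(f,d)}
4. drop(f,a)  →  {near(a), near(f), on(d), on(f), ready(a,d), ready(d,d), ready(f,d)}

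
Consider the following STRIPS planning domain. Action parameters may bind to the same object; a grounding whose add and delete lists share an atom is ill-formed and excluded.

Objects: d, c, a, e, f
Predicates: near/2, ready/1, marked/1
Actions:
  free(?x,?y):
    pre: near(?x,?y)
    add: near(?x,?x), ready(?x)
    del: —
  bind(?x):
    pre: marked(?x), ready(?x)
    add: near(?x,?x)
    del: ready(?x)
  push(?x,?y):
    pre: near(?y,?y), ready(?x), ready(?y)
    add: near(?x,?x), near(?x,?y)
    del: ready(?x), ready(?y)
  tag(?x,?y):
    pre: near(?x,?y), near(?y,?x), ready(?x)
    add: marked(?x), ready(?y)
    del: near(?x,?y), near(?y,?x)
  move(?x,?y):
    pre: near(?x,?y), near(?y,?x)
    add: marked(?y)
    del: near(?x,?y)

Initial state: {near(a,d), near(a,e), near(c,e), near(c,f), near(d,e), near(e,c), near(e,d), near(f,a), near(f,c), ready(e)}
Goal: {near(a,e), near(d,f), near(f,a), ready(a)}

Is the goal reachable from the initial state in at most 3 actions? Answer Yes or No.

No

1. free(d,e)  →  {near(a,d), near(a,e), near(c,e), near(c,f), near(d,d), near(d,e), near(e,c), near(e,d), near(f,a), near(f,c), ready(d), ready(e)}
2. free(a,d)  →  {near(a,a), near(a,d), near(a,e), near(c,e), near(c,f), near(d,d), near(d,e), near(e,c), near(e,d), near(f,a), near(f,c), ready(a), ready(d), ready(e)}
3. free(f,c)  →  {near(a,a), near(a,d), near(a,e), near(c,e), near(c,f), near(d,d), near(d,e), near(e,c), near(e,d), near(f,a), near(f,c), near(f,f), ready(a), ready(d), ready(e), ready(f)}
4. push(d,f)  →  {near(a,a), near(a,d), near(a,e), near(c,e), near(c,f), near(d,d), near(d,e), near(d,f), near(e,c), near(e,d), near(f,a), near(f,c), near(f,f), ready(a), ready(e)}
optimal plan length = 4; 4 > 3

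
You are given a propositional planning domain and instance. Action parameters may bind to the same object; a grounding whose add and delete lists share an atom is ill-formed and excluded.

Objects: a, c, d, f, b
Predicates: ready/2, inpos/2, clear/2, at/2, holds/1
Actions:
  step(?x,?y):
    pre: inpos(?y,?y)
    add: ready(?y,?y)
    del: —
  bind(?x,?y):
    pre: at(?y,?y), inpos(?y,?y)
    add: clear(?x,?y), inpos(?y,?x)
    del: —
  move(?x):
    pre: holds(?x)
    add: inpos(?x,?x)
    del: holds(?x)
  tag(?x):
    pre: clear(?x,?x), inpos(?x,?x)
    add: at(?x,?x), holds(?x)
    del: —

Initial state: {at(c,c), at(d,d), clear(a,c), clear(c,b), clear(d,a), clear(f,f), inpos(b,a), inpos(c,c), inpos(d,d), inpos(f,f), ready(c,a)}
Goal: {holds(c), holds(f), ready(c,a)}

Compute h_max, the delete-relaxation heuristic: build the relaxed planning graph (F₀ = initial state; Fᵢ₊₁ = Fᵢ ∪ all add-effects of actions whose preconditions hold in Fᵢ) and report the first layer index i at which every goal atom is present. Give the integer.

2

F0 = init (11 atoms)
F1 = F0 ∪ {at(f,f), clear(a,d), clear(b,c), clear(b,d), clear(c,c), clear(c,d), clear(d,c), clear(d,d), clear(f,c), clear(f,d), holds(f), inpos(c,a), inpos(c,b), inpos(c,d), inpos(c,f), inpos(d,a), inpos(d,b), inpos(d,c), inpos(d,f), ready(c,c), ready(d,d), ready(f,f)}  (33 atoms)
F2 = F1 ∪ {clear(a,f), clear(b,f), clear(c,f), clear(d,f), holds(c), holds(d), inpos(f,a), inpos(f,b), inpos(f,c), inpos(f,d)}  (43 atoms)
goal ⊆ F2  ⇒  h_max = 2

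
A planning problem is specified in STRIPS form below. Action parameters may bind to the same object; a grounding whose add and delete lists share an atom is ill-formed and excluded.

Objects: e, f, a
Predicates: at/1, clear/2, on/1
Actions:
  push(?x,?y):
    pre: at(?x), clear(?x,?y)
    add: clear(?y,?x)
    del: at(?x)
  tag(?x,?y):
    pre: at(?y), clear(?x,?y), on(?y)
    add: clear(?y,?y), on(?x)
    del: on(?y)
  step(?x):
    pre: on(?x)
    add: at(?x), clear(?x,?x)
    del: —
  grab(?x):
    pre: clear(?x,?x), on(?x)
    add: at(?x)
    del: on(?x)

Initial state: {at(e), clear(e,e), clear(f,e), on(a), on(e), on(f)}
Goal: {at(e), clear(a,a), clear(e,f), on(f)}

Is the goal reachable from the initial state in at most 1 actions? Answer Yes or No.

No

1. step(f)  →  {at(e), at(f), clear(e,e), clear(f,e), clear(f,f), on(a), on(e), on(f)}
2. push(f,e)  →  {at(e), clear(e,e), clear(e,f), clear(f,e), clear(f,f), on(a), on(e), on(f)}
3. step(a)  →  {at(a), at(e), clear(a,a), clear(e,e), clear(e,f), clear(f,e), clear(f,f), on(a), on(e), on(f)}
optimal plan length = 3; 3 > 1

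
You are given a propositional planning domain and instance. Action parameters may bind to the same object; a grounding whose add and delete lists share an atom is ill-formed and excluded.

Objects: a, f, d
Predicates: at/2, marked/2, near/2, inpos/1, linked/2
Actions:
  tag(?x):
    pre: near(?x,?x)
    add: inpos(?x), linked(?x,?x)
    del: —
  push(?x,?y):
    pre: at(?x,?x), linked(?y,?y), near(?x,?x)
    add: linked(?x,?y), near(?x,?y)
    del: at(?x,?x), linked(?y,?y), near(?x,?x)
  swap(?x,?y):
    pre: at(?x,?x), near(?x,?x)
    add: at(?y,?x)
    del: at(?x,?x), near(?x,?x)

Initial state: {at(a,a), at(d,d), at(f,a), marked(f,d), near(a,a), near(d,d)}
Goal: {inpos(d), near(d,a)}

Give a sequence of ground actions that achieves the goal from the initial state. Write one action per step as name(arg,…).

tag(a); tag(d); push(d,a)

1. tag(a)  →  {at(a,a), at(d,d), at(f,a), inpos(a), linked(a,a), marked(f,d), near(a,a), near(d,d)}
2. tag(d)  →  {at(a,a), at(d,d), at(f,a), inpos(a), inpos(d), linked(a,a), linked(d,d), marked(f,d), near(a,a), near(d,d)}
3. push(d,a)  →  {at(a,a), at(f,a), inpos(a), inpos(d), linked(d,a), linked(d,d), marked(f,d), near(a,a), near(d,a)}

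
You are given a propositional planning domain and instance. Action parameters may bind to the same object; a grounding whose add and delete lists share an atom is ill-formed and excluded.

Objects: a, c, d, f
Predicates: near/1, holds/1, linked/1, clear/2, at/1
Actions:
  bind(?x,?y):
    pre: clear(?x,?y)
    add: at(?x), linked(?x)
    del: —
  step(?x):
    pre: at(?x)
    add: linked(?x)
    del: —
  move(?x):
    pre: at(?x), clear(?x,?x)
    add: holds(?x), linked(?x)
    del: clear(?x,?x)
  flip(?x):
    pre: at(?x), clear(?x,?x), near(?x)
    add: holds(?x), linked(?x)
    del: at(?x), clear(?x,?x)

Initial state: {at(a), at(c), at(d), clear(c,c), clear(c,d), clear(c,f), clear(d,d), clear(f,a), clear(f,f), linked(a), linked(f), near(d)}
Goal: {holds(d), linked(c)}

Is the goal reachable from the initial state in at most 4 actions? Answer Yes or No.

Yes

1. bind(c,c)  →  {at(a), at(c), at(d), clear(c,c), clear(c,d), clear(c,f), clear(d,d), clear(f,a), clear(f,f), linked(a), linked(c), linked(f), near(d)}
2. move(d)  →  {at(a), at(c), at(d), clear(c,c), clear(c,d), clear(c,f), clear(f,a), clear(f,f), holds(d), linked(a), linked(c), linked(d), linked(f), near(d)}
optimal plan length = 2; 2 ≤ 4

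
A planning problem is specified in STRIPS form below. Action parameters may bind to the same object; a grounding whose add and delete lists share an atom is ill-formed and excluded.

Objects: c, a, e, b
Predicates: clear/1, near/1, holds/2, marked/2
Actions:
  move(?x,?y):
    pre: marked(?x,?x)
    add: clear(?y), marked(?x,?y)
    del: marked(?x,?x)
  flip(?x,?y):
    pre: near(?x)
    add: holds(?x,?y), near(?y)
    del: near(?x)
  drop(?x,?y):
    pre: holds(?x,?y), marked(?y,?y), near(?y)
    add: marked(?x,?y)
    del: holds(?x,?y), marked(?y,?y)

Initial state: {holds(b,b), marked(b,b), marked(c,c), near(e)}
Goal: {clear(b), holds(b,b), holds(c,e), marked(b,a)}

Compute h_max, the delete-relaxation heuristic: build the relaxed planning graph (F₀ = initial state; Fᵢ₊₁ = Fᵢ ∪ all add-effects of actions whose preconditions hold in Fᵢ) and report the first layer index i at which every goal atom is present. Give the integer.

2

F0 = init (4 atoms)
F1 = F0 ∪ {clear(a), clear(b), clear(c), clear(e), holds(e,a), holds(e,b), holds(e,c), marked(b,a), marked(b,c), marked(b,e), marked(c,a), marked(c,b), marked(c,e), near(a), near(b), near(c)}  (20 atoms)
F2 = F1 ∪ {holds(a,b), holds(a,c), holds(a,e), holds(b,a), holds(b,c), holds(b,e), holds(c,a), holds(c,b), holds(c,e), marked(e,b), marked(e,c)}  (31 atoms)
goal ⊆ F2  ⇒  h_max = 2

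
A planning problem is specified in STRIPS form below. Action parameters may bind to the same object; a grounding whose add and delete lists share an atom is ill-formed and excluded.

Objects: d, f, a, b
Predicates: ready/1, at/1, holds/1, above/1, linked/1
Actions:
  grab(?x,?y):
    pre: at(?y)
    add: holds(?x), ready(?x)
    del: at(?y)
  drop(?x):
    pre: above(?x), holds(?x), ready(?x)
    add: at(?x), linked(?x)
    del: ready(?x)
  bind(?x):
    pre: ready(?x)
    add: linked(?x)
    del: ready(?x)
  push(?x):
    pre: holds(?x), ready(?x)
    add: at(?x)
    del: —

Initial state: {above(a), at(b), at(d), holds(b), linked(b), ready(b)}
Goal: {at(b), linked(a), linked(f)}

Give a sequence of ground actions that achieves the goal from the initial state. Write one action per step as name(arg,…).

1. grab(a,d)  →  {above(a), at(b), holds(a), holds(b), linked(b), ready(a), ready(b)}
2. drop(a)  →  {above(a), at(a), at(b), holds(a), holds(b), linked(a), linked(b), ready(b)}
3. grab(f,a)  →  {above(a), at(b), holds(a), holds(b), holds(f), linked(a), linked(b), ready(b), ready(f)}
4. bind(f)  →  {above(a), at(b), holds(a), holds(b), holds(f), linked(a), linked(b), linked(f), ready(b)}

grab(a,d); drop(a); grab(f,a); bind(f)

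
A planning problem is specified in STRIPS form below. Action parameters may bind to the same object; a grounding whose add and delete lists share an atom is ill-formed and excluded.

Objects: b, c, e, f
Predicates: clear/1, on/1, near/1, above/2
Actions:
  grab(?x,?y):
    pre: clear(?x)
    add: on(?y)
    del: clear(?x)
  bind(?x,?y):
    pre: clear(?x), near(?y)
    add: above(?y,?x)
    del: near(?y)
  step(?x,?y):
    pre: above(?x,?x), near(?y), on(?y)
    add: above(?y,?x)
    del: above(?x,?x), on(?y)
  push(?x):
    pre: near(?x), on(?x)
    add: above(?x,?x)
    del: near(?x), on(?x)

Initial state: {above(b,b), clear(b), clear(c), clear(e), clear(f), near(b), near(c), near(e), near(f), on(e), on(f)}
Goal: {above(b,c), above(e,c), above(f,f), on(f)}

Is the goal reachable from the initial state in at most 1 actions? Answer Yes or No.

1. bind(c,b)  →  {above(b,b), above(b,c), clear(b), clear(c), clear(e), clear(f), near(c), near(e), near(f), on(e), on(f)}
2. bind(c,e)  →  {above(b,b), above(b,c), above(e,c), clear(b), clear(c), clear(e), clear(f), near(c), near(f), on(e), on(f)}
3. bind(f,f)  →  {above(b,b), above(b,c), above(e,c), above(f,f), clear(b), clear(c), clear(e), clear(f), near(c), on(e), on(f)}
optimal plan length = 3; 3 > 1

No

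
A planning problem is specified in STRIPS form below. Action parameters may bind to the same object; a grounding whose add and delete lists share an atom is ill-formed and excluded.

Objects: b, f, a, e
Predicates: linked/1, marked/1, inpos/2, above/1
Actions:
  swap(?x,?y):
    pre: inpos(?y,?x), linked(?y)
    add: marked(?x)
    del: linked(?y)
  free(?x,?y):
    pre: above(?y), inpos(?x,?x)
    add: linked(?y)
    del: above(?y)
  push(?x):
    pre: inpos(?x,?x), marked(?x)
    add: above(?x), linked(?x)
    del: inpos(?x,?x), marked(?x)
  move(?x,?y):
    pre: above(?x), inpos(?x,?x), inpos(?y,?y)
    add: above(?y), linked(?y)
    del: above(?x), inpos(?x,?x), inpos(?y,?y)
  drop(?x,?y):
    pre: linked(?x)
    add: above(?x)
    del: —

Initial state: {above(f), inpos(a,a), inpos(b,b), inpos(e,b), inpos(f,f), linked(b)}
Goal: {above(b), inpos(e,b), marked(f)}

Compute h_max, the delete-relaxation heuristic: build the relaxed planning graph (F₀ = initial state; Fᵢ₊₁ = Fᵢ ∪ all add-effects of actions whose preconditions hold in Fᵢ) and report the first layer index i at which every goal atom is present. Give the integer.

F0 = init (6 atoms)
F1 = F0 ∪ {above(a), above(b), linked(a), linked(f), marked(b)}  (11 atoms)
F2 = F1 ∪ {marked(a), marked(f)}  (13 atoms)
goal ⊆ F2  ⇒  h_max = 2

2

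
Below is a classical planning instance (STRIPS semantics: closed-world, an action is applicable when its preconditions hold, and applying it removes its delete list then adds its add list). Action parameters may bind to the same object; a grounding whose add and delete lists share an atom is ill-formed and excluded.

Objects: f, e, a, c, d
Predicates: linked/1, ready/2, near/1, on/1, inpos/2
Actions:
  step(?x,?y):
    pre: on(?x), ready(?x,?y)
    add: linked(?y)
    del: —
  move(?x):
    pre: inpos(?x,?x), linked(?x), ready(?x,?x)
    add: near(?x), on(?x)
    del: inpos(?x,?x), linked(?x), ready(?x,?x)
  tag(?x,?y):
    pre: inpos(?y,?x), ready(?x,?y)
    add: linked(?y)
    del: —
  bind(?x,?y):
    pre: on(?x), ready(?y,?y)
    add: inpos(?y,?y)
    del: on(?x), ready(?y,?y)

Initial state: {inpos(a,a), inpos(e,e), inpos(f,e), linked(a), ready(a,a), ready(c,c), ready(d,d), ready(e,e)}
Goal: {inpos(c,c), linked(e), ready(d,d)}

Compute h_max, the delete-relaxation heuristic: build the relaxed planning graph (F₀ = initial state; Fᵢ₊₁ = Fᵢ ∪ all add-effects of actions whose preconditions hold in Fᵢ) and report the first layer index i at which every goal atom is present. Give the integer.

2

F0 = init (8 atoms)
F1 = F0 ∪ {linked(e), near(a), on(a)}  (11 atoms)
F2 = F1 ∪ {inpos(c,c), inpos(d,d), near(e), on(e)}  (15 atoms)
goal ⊆ F2  ⇒  h_max = 2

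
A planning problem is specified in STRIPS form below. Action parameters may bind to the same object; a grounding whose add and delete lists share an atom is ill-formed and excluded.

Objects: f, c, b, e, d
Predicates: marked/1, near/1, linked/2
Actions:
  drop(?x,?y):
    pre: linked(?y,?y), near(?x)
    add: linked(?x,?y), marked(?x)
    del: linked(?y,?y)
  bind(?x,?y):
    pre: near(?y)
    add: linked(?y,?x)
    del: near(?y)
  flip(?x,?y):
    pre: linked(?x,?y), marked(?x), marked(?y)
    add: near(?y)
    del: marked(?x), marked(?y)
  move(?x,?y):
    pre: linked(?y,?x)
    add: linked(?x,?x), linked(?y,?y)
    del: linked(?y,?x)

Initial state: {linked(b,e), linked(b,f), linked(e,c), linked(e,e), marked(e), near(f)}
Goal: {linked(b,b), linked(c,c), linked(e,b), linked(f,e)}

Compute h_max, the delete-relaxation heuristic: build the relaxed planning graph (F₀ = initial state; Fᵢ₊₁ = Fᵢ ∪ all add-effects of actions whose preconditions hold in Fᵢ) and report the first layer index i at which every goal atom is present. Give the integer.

F0 = init (6 atoms)
F1 = F0 ∪ {linked(b,b), linked(c,c), linked(f,b), linked(f,c), linked(f,d), linked(f,e), linked(f,f), marked(f), near(e)}  (15 atoms)
F2 = F1 ∪ {linked(d,d), linked(e,b), linked(e,d), linked(e,f)}  (19 atoms)
goal ⊆ F2  ⇒  h_max = 2

2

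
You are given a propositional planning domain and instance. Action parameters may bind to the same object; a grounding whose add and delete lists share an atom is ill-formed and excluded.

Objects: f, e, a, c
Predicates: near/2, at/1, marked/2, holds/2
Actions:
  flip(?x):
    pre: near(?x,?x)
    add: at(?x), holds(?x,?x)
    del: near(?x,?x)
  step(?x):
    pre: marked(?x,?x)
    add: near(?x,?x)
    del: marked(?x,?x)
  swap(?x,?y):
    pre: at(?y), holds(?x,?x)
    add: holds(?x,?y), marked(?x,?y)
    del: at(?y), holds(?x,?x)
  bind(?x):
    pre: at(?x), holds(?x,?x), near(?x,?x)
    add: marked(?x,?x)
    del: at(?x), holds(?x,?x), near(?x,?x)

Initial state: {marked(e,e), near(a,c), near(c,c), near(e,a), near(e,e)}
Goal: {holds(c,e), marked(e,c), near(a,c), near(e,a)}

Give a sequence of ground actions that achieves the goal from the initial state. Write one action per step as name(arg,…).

1. flip(e)  →  {at(e), holds(e,e), marked(e,e), near(a,c), near(c,c), near(e,a)}
2. flip(c)  →  {at(c), at(e), holds(c,c), holds(e,e), marked(e,e), near(a,c), near(e,a)}
3. swap(e,c)  →  {at(e), holds(c,c), holds(e,c), marked(e,c), marked(e,e), near(a,c), near(e,a)}
4. swap(c,e)  →  {holds(c,e), holds(e,c), marked(c,e), marked(e,c), marked(e,e), near(a,c), near(e,a)}

flip(e); flip(c); swap(e,c); swap(c,e)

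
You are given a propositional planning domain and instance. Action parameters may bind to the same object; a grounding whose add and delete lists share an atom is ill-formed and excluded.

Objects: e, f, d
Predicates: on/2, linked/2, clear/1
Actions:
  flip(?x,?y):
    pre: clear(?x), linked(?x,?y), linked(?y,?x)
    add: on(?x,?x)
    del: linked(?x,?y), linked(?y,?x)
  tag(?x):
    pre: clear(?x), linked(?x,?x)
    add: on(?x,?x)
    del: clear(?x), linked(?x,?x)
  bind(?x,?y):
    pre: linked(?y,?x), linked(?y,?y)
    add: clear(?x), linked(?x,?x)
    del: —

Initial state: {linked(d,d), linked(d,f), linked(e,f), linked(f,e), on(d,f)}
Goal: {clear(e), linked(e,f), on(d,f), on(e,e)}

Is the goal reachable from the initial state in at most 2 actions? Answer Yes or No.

No

1. bind(f,d)  →  {clear(f), linked(d,d), linked(d,f), linked(e,f), linked(f,e), linked(f,f), on(d,f)}
2. bind(e,f)  →  {clear(e), clear(f), linked(d,d), linked(d,f), linked(e,e), linked(e,f), linked(f,e), linked(f,f), on(d,f)}
3. flip(e,e)  →  {clear(e), clear(f), linked(d,d), linked(d,f), linked(e,f), linked(f,e), linked(f,f), on(d,f), on(e,e)}
optimal plan length = 3; 3 > 2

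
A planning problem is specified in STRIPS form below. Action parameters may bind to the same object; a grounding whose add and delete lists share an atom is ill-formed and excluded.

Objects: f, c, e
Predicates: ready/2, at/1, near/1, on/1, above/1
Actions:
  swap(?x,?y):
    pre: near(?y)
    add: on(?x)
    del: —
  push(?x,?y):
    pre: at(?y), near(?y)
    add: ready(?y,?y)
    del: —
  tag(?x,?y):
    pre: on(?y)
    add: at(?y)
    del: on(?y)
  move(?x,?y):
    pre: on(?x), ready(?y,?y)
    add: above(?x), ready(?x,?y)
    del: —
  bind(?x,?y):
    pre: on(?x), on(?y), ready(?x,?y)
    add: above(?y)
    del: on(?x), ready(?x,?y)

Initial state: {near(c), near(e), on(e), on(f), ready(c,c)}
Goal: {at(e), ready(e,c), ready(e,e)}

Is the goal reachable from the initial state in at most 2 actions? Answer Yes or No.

No

1. move(e,c)  →  {above(e), near(c), near(e), on(e), on(f), ready(c,c), ready(e,c)}
2. tag(f,e)  →  {above(e), at(e), near(c), near(e), on(f), ready(c,c), ready(e,c)}
3. push(f,e)  →  {above(e), at(e), near(c), near(e), on(f), ready(c,c), ready(e,c), ready(e,e)}
optimal plan length = 3; 3 > 2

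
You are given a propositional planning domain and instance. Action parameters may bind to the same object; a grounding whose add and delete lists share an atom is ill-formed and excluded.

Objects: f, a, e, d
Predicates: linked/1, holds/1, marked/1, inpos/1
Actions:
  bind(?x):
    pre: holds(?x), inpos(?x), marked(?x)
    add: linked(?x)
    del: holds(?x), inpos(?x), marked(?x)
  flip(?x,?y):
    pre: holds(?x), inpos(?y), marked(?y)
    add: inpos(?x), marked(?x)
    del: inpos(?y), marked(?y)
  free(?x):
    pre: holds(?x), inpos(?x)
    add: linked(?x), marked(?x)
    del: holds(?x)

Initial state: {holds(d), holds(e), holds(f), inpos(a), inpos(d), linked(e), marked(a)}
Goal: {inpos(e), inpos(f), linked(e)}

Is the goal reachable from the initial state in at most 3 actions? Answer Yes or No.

Yes

1. flip(f,a)  →  {holds(d), holds(e), holds(f), inpos(d), inpos(f), linked(e), marked(f)}
2. free(d)  →  {holds(e), holds(f), inpos(d), inpos(f), linked(d), linked(e), marked(d), marked(f)}
3. flip(e,d)  →  {holds(e), holds(f), inpos(e), inpos(f), linked(d), linked(e), marked(e), marked(f)}
optimal plan length = 3; 3 ≤ 3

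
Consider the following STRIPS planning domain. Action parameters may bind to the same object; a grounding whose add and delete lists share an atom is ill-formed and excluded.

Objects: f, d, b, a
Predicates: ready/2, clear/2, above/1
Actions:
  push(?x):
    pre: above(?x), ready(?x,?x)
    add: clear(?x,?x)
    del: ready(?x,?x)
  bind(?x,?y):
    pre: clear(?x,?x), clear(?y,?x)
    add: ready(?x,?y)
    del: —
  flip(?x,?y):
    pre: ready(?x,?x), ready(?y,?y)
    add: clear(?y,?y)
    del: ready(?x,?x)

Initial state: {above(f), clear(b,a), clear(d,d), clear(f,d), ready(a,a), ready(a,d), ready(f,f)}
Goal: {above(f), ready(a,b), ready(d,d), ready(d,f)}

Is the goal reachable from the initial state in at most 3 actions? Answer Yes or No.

1. bind(d,f)  →  {above(f), clear(b,a), clear(d,d), clear(f,d), ready(a,a), ready(a,d), ready(d,f), ready(f,f)}
2. bind(d,d)  →  {above(f), clear(b,a), clear(d,d), clear(f,d), ready(a,a), ready(a,d), ready(d,d), ready(d,f), ready(f,f)}
3. flip(f,a)  →  {above(f), clear(a,a), clear(b,a), clear(d,d), clear(f,d), ready(a,a), ready(a,d), ready(d,d), ready(d,f)}
4. bind(a,b)  →  {above(f), clear(a,a), clear(b,a), clear(d,d), clear(f,d), ready(a,a), ready(a,b), ready(a,d), ready(d,d), ready(d,f)}
optimal plan length = 4; 4 > 3

No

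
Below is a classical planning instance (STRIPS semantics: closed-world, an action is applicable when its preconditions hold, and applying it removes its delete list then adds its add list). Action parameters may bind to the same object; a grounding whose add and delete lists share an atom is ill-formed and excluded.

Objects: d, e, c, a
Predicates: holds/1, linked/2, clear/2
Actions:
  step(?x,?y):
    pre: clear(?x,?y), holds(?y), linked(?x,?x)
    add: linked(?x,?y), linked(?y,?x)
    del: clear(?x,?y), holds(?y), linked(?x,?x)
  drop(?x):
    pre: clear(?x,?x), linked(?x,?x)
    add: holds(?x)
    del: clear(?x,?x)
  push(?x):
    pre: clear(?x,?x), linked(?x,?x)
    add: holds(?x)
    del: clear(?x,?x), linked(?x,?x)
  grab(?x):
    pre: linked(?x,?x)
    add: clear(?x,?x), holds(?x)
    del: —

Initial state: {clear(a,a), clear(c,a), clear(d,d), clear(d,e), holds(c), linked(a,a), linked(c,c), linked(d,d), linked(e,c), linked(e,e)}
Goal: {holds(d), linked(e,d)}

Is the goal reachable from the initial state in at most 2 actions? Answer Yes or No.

No

1. drop(d)  →  {clear(a,a), clear(c,a), clear(d,e), holds(c), holds(d), linked(a,a), linked(c,c), linked(d,d), linked(e,c), linked(e,e)}
2. grab(e)  →  {clear(a,a), clear(c,a), clear(d,e), clear(e,e), holds(c), holds(d), holds(e), linked(a,a), linked(c,c), linked(d,d), linked(e,c), linked(e,e)}
3. step(d,e)  →  {clear(a,a), clear(c,a), clear(e,e), holds(c), holds(d), linked(a,a), linked(c,c), linked(d,e), linked(e,c), linked(e,d), linked(e,e)}
optimal plan length = 3; 3 > 2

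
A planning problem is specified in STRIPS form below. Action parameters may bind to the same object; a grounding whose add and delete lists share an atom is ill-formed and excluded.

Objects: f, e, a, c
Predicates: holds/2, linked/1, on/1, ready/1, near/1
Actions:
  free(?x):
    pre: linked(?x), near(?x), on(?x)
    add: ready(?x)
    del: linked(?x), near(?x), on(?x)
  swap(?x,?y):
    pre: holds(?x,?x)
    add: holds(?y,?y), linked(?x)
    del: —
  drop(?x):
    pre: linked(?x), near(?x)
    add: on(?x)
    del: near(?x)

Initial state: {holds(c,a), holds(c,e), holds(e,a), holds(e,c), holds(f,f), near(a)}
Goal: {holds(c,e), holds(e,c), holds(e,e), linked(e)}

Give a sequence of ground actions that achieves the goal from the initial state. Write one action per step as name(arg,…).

1. swap(f,e)  →  {holds(c,a), holds(c,e), holds(e,a), holds(e,c), holds(e,e), holds(f,f), linked(f), near(a)}
2. swap(e,f)  →  {holds(c,a), holds(c,e), holds(e,a), holds(e,c), holds(e,e), holds(f,f), linked(e), linked(f), near(a)}

swap(f,e); swap(e,f)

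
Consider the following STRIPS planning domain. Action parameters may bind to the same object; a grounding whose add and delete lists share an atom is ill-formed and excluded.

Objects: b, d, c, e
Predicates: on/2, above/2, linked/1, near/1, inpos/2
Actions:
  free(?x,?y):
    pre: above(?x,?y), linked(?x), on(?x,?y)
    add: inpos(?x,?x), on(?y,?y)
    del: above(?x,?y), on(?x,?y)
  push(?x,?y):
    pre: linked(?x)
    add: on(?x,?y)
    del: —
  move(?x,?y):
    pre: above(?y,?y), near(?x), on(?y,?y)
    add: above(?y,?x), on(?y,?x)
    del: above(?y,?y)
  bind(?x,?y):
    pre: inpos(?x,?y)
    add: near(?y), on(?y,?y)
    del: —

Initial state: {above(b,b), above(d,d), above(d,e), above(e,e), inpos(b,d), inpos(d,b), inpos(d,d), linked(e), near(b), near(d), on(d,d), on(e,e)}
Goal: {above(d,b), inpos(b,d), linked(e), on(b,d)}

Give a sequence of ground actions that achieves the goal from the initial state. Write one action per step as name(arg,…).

move(b,d); bind(d,b); move(d,b)

1. move(b,d)  →  {above(b,b), above(d,b), above(d,e), above(e,e), inpos(b,d), inpos(d,b), inpos(d,d), linked(e), near(b), near(d), on(d,b), on(d,d), on(e,e)}
2. bind(d,b)  →  {above(b,b), above(d,b), above(d,e), above(e,e), inpos(b,d), inpos(d,b), inpos(d,d), linked(e), near(b), near(d), on(b,b), on(d,b), on(d,d), on(e,e)}
3. move(d,b)  →  {above(b,d), above(d,b), above(d,e), above(e,e), inpos(b,d), inpos(d,b), inpos(d,d), linked(e), near(b), near(d), on(b,b), on(b,d), on(d,b), on(d,d), on(e,e)}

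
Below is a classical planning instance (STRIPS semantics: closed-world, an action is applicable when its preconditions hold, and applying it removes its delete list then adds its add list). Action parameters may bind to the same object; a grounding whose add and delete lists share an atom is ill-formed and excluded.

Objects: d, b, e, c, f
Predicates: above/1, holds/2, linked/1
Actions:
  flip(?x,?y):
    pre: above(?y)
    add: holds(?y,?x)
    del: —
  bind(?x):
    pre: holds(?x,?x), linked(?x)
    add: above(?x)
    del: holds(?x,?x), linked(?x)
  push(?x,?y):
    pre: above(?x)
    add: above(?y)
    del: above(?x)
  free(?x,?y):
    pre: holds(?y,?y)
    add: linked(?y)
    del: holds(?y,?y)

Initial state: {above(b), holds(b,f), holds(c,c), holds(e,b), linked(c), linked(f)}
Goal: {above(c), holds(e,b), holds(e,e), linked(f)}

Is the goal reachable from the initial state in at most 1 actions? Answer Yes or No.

No

1. bind(c)  →  {above(b), above(c), holds(b,f), holds(e,b), linked(f)}
2. push(b,e)  →  {above(c), above(e), holds(b,f), holds(e,b), linked(f)}
3. flip(e,e)  →  {above(c), above(e), holds(b,f), holds(e,b), holds(e,e), linked(f)}
optimal plan length = 3; 3 > 1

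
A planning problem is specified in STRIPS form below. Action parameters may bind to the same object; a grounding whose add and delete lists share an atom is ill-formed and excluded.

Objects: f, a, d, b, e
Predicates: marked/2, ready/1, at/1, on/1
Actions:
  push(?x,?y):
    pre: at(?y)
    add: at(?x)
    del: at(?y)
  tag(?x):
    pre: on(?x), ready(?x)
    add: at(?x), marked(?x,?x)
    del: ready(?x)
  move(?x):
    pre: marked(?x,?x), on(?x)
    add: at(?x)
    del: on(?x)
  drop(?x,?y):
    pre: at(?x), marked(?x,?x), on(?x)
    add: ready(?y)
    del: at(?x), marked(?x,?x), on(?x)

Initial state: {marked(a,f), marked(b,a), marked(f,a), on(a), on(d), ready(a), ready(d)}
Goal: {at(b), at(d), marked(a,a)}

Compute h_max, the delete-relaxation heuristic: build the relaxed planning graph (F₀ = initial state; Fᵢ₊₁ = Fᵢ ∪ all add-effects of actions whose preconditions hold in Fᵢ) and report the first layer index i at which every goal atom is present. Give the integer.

F0 = init (7 atoms)
F1 = F0 ∪ {at(a), at(d), marked(a,a), marked(d,d)}  (11 atoms)
F2 = F1 ∪ {at(b), at(e), at(f), ready(b), ready(e), ready(f)}  (17 atoms)
goal ⊆ F2  ⇒  h_max = 2

2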